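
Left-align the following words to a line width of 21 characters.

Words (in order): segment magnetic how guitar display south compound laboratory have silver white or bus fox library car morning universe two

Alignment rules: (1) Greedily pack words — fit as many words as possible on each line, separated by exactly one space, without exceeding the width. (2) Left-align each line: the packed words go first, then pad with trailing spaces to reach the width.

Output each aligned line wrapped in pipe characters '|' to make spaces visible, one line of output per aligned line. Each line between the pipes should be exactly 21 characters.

Line 1: ['segment', 'magnetic', 'how'] (min_width=20, slack=1)
Line 2: ['guitar', 'display', 'south'] (min_width=20, slack=1)
Line 3: ['compound', 'laboratory'] (min_width=19, slack=2)
Line 4: ['have', 'silver', 'white', 'or'] (min_width=20, slack=1)
Line 5: ['bus', 'fox', 'library', 'car'] (min_width=19, slack=2)
Line 6: ['morning', 'universe', 'two'] (min_width=20, slack=1)

Answer: |segment magnetic how |
|guitar display south |
|compound laboratory  |
|have silver white or |
|bus fox library car  |
|morning universe two |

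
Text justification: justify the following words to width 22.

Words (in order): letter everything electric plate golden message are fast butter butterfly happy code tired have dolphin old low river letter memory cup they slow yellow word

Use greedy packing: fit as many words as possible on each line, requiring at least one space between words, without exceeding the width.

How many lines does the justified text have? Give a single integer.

Answer: 8

Derivation:
Line 1: ['letter', 'everything'] (min_width=17, slack=5)
Line 2: ['electric', 'plate', 'golden'] (min_width=21, slack=1)
Line 3: ['message', 'are', 'fast'] (min_width=16, slack=6)
Line 4: ['butter', 'butterfly', 'happy'] (min_width=22, slack=0)
Line 5: ['code', 'tired', 'have'] (min_width=15, slack=7)
Line 6: ['dolphin', 'old', 'low', 'river'] (min_width=21, slack=1)
Line 7: ['letter', 'memory', 'cup', 'they'] (min_width=22, slack=0)
Line 8: ['slow', 'yellow', 'word'] (min_width=16, slack=6)
Total lines: 8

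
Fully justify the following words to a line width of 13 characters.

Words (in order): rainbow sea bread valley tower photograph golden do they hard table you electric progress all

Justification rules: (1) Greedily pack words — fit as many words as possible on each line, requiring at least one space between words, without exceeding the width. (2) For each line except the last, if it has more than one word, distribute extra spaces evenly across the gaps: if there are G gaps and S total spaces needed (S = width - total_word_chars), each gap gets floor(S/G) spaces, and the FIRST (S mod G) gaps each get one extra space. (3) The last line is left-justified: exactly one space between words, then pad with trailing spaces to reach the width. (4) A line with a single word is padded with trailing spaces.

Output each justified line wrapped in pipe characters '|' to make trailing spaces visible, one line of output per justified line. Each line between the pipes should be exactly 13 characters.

Answer: |rainbow   sea|
|bread  valley|
|tower        |
|photograph   |
|golden     do|
|they     hard|
|table     you|
|electric     |
|progress all |

Derivation:
Line 1: ['rainbow', 'sea'] (min_width=11, slack=2)
Line 2: ['bread', 'valley'] (min_width=12, slack=1)
Line 3: ['tower'] (min_width=5, slack=8)
Line 4: ['photograph'] (min_width=10, slack=3)
Line 5: ['golden', 'do'] (min_width=9, slack=4)
Line 6: ['they', 'hard'] (min_width=9, slack=4)
Line 7: ['table', 'you'] (min_width=9, slack=4)
Line 8: ['electric'] (min_width=8, slack=5)
Line 9: ['progress', 'all'] (min_width=12, slack=1)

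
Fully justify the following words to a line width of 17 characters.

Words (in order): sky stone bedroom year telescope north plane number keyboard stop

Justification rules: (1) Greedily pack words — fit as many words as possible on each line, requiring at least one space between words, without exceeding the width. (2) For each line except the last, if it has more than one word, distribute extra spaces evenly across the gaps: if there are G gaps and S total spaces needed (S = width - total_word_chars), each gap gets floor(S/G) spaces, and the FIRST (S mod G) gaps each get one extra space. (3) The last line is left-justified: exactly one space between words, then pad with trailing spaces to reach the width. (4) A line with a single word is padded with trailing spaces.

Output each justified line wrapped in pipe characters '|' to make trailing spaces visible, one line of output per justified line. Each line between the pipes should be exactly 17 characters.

Line 1: ['sky', 'stone', 'bedroom'] (min_width=17, slack=0)
Line 2: ['year', 'telescope'] (min_width=14, slack=3)
Line 3: ['north', 'plane'] (min_width=11, slack=6)
Line 4: ['number', 'keyboard'] (min_width=15, slack=2)
Line 5: ['stop'] (min_width=4, slack=13)

Answer: |sky stone bedroom|
|year    telescope|
|north       plane|
|number   keyboard|
|stop             |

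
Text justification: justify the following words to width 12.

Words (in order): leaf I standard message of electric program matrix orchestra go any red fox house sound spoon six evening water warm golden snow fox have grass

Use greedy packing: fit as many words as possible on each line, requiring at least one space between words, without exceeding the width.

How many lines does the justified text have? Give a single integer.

Line 1: ['leaf', 'I'] (min_width=6, slack=6)
Line 2: ['standard'] (min_width=8, slack=4)
Line 3: ['message', 'of'] (min_width=10, slack=2)
Line 4: ['electric'] (min_width=8, slack=4)
Line 5: ['program'] (min_width=7, slack=5)
Line 6: ['matrix'] (min_width=6, slack=6)
Line 7: ['orchestra', 'go'] (min_width=12, slack=0)
Line 8: ['any', 'red', 'fox'] (min_width=11, slack=1)
Line 9: ['house', 'sound'] (min_width=11, slack=1)
Line 10: ['spoon', 'six'] (min_width=9, slack=3)
Line 11: ['evening'] (min_width=7, slack=5)
Line 12: ['water', 'warm'] (min_width=10, slack=2)
Line 13: ['golden', 'snow'] (min_width=11, slack=1)
Line 14: ['fox', 'have'] (min_width=8, slack=4)
Line 15: ['grass'] (min_width=5, slack=7)
Total lines: 15

Answer: 15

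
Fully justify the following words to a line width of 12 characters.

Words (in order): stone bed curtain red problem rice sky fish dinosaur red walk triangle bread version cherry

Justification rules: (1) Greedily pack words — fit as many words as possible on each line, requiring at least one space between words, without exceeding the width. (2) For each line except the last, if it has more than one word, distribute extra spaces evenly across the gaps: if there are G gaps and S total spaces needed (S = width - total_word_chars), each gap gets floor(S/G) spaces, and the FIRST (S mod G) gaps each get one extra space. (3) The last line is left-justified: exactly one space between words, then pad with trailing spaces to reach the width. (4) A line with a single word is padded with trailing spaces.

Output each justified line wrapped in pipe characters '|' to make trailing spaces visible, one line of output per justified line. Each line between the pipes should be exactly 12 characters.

Line 1: ['stone', 'bed'] (min_width=9, slack=3)
Line 2: ['curtain', 'red'] (min_width=11, slack=1)
Line 3: ['problem', 'rice'] (min_width=12, slack=0)
Line 4: ['sky', 'fish'] (min_width=8, slack=4)
Line 5: ['dinosaur', 'red'] (min_width=12, slack=0)
Line 6: ['walk'] (min_width=4, slack=8)
Line 7: ['triangle'] (min_width=8, slack=4)
Line 8: ['bread'] (min_width=5, slack=7)
Line 9: ['version'] (min_width=7, slack=5)
Line 10: ['cherry'] (min_width=6, slack=6)

Answer: |stone    bed|
|curtain  red|
|problem rice|
|sky     fish|
|dinosaur red|
|walk        |
|triangle    |
|bread       |
|version     |
|cherry      |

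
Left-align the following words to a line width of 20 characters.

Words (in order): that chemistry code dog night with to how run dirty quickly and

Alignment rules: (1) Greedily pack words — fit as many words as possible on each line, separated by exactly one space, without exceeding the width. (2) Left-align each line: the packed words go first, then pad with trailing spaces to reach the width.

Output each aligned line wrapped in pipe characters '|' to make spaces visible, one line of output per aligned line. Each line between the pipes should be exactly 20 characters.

Line 1: ['that', 'chemistry', 'code'] (min_width=19, slack=1)
Line 2: ['dog', 'night', 'with', 'to'] (min_width=17, slack=3)
Line 3: ['how', 'run', 'dirty'] (min_width=13, slack=7)
Line 4: ['quickly', 'and'] (min_width=11, slack=9)

Answer: |that chemistry code |
|dog night with to   |
|how run dirty       |
|quickly and         |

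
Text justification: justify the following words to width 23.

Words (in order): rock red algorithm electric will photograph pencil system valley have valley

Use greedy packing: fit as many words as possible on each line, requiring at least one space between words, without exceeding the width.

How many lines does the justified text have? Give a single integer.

Answer: 5

Derivation:
Line 1: ['rock', 'red', 'algorithm'] (min_width=18, slack=5)
Line 2: ['electric', 'will'] (min_width=13, slack=10)
Line 3: ['photograph', 'pencil'] (min_width=17, slack=6)
Line 4: ['system', 'valley', 'have'] (min_width=18, slack=5)
Line 5: ['valley'] (min_width=6, slack=17)
Total lines: 5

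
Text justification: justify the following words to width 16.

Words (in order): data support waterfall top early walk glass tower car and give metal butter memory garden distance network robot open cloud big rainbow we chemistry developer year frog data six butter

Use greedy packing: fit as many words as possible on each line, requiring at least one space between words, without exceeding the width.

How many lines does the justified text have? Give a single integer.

Line 1: ['data', 'support'] (min_width=12, slack=4)
Line 2: ['waterfall', 'top'] (min_width=13, slack=3)
Line 3: ['early', 'walk', 'glass'] (min_width=16, slack=0)
Line 4: ['tower', 'car', 'and'] (min_width=13, slack=3)
Line 5: ['give', 'metal'] (min_width=10, slack=6)
Line 6: ['butter', 'memory'] (min_width=13, slack=3)
Line 7: ['garden', 'distance'] (min_width=15, slack=1)
Line 8: ['network', 'robot'] (min_width=13, slack=3)
Line 9: ['open', 'cloud', 'big'] (min_width=14, slack=2)
Line 10: ['rainbow', 'we'] (min_width=10, slack=6)
Line 11: ['chemistry'] (min_width=9, slack=7)
Line 12: ['developer', 'year'] (min_width=14, slack=2)
Line 13: ['frog', 'data', 'six'] (min_width=13, slack=3)
Line 14: ['butter'] (min_width=6, slack=10)
Total lines: 14

Answer: 14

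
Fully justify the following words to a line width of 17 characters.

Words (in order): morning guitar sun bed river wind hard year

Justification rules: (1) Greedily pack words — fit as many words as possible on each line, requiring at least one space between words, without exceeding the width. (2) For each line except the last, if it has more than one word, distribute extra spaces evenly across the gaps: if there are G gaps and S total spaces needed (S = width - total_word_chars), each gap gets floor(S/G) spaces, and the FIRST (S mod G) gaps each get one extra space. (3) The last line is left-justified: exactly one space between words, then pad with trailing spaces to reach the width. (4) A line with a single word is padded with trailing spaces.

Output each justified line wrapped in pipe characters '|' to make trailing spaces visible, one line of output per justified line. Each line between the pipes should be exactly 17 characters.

Line 1: ['morning', 'guitar'] (min_width=14, slack=3)
Line 2: ['sun', 'bed', 'river'] (min_width=13, slack=4)
Line 3: ['wind', 'hard', 'year'] (min_width=14, slack=3)

Answer: |morning    guitar|
|sun   bed   river|
|wind hard year   |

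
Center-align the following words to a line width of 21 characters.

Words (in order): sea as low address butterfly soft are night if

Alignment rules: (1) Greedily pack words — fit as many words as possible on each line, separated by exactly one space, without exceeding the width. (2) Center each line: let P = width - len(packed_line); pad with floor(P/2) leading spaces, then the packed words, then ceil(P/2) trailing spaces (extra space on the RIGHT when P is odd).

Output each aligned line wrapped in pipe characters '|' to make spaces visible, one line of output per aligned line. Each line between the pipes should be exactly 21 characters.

Answer: | sea as low address  |
| butterfly soft are  |
|      night if       |

Derivation:
Line 1: ['sea', 'as', 'low', 'address'] (min_width=18, slack=3)
Line 2: ['butterfly', 'soft', 'are'] (min_width=18, slack=3)
Line 3: ['night', 'if'] (min_width=8, slack=13)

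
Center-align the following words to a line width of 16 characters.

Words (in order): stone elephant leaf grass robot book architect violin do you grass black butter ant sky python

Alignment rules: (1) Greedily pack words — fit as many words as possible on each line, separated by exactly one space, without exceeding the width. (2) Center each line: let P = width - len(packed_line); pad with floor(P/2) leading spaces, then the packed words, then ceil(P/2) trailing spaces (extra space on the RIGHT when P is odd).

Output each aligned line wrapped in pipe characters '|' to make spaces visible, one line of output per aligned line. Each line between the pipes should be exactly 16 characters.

Answer: | stone elephant |
|leaf grass robot|
| book architect |
| violin do you  |
|  grass black   |
| butter ant sky |
|     python     |

Derivation:
Line 1: ['stone', 'elephant'] (min_width=14, slack=2)
Line 2: ['leaf', 'grass', 'robot'] (min_width=16, slack=0)
Line 3: ['book', 'architect'] (min_width=14, slack=2)
Line 4: ['violin', 'do', 'you'] (min_width=13, slack=3)
Line 5: ['grass', 'black'] (min_width=11, slack=5)
Line 6: ['butter', 'ant', 'sky'] (min_width=14, slack=2)
Line 7: ['python'] (min_width=6, slack=10)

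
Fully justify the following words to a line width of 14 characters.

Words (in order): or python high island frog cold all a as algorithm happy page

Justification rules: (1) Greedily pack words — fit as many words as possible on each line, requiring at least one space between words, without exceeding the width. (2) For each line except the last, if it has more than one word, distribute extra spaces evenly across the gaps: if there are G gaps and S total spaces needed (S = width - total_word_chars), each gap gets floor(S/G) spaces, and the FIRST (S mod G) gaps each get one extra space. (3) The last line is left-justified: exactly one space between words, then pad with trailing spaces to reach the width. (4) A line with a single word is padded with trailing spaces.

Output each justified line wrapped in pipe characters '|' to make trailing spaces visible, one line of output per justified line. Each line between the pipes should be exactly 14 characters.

Answer: |or python high|
|island    frog|
|cold  all a as|
|algorithm     |
|happy page    |

Derivation:
Line 1: ['or', 'python', 'high'] (min_width=14, slack=0)
Line 2: ['island', 'frog'] (min_width=11, slack=3)
Line 3: ['cold', 'all', 'a', 'as'] (min_width=13, slack=1)
Line 4: ['algorithm'] (min_width=9, slack=5)
Line 5: ['happy', 'page'] (min_width=10, slack=4)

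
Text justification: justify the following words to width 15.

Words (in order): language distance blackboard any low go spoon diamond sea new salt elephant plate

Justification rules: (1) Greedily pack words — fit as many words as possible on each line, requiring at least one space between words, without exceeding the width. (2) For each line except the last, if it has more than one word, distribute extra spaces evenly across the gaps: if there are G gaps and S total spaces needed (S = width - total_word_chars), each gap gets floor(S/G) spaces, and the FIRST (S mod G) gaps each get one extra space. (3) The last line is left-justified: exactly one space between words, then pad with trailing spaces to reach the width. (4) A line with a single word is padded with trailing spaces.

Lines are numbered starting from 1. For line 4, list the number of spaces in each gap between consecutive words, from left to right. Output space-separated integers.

Answer: 3 2

Derivation:
Line 1: ['language'] (min_width=8, slack=7)
Line 2: ['distance'] (min_width=8, slack=7)
Line 3: ['blackboard', 'any'] (min_width=14, slack=1)
Line 4: ['low', 'go', 'spoon'] (min_width=12, slack=3)
Line 5: ['diamond', 'sea', 'new'] (min_width=15, slack=0)
Line 6: ['salt', 'elephant'] (min_width=13, slack=2)
Line 7: ['plate'] (min_width=5, slack=10)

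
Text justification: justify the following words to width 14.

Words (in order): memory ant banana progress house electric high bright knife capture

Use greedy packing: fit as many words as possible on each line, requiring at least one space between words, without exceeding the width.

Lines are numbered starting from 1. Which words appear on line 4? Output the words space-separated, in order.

Line 1: ['memory', 'ant'] (min_width=10, slack=4)
Line 2: ['banana'] (min_width=6, slack=8)
Line 3: ['progress', 'house'] (min_width=14, slack=0)
Line 4: ['electric', 'high'] (min_width=13, slack=1)
Line 5: ['bright', 'knife'] (min_width=12, slack=2)
Line 6: ['capture'] (min_width=7, slack=7)

Answer: electric high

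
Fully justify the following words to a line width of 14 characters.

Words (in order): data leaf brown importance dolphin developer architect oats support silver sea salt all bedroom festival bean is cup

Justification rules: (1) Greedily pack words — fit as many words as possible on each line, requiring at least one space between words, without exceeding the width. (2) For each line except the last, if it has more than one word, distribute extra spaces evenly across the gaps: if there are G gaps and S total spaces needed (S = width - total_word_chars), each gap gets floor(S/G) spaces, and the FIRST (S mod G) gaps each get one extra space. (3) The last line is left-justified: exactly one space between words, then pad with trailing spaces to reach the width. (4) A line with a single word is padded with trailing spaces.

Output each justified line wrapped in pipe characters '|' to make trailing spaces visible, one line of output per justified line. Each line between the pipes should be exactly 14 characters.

Line 1: ['data', 'leaf'] (min_width=9, slack=5)
Line 2: ['brown'] (min_width=5, slack=9)
Line 3: ['importance'] (min_width=10, slack=4)
Line 4: ['dolphin'] (min_width=7, slack=7)
Line 5: ['developer'] (min_width=9, slack=5)
Line 6: ['architect', 'oats'] (min_width=14, slack=0)
Line 7: ['support', 'silver'] (min_width=14, slack=0)
Line 8: ['sea', 'salt', 'all'] (min_width=12, slack=2)
Line 9: ['bedroom'] (min_width=7, slack=7)
Line 10: ['festival', 'bean'] (min_width=13, slack=1)
Line 11: ['is', 'cup'] (min_width=6, slack=8)

Answer: |data      leaf|
|brown         |
|importance    |
|dolphin       |
|developer     |
|architect oats|
|support silver|
|sea  salt  all|
|bedroom       |
|festival  bean|
|is cup        |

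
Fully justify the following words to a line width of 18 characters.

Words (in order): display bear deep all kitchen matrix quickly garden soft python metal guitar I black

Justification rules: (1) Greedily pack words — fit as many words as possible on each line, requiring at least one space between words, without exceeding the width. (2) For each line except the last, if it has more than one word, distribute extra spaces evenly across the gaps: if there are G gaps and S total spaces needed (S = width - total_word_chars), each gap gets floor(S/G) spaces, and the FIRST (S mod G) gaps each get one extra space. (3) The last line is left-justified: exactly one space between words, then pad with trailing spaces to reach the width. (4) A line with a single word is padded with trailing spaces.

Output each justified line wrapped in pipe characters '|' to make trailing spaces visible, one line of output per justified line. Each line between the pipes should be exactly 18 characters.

Line 1: ['display', 'bear', 'deep'] (min_width=17, slack=1)
Line 2: ['all', 'kitchen', 'matrix'] (min_width=18, slack=0)
Line 3: ['quickly', 'garden'] (min_width=14, slack=4)
Line 4: ['soft', 'python', 'metal'] (min_width=17, slack=1)
Line 5: ['guitar', 'I', 'black'] (min_width=14, slack=4)

Answer: |display  bear deep|
|all kitchen matrix|
|quickly     garden|
|soft  python metal|
|guitar I black    |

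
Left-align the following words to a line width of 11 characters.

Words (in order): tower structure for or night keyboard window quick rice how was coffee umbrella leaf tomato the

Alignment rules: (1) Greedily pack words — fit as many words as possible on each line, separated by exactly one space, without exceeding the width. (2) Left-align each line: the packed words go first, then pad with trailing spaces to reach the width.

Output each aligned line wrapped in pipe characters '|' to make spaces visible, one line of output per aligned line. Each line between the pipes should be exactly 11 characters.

Answer: |tower      |
|structure  |
|for or     |
|night      |
|keyboard   |
|window     |
|quick rice |
|how was    |
|coffee     |
|umbrella   |
|leaf tomato|
|the        |

Derivation:
Line 1: ['tower'] (min_width=5, slack=6)
Line 2: ['structure'] (min_width=9, slack=2)
Line 3: ['for', 'or'] (min_width=6, slack=5)
Line 4: ['night'] (min_width=5, slack=6)
Line 5: ['keyboard'] (min_width=8, slack=3)
Line 6: ['window'] (min_width=6, slack=5)
Line 7: ['quick', 'rice'] (min_width=10, slack=1)
Line 8: ['how', 'was'] (min_width=7, slack=4)
Line 9: ['coffee'] (min_width=6, slack=5)
Line 10: ['umbrella'] (min_width=8, slack=3)
Line 11: ['leaf', 'tomato'] (min_width=11, slack=0)
Line 12: ['the'] (min_width=3, slack=8)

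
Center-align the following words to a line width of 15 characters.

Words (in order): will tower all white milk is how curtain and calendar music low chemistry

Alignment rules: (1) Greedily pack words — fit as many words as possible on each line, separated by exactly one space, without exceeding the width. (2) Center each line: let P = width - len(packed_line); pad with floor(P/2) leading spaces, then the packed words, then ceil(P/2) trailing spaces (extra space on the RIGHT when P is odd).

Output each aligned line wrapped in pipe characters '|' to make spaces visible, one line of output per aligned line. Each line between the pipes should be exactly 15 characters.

Answer: |will tower all |
| white milk is |
|how curtain and|
|calendar music |
| low chemistry |

Derivation:
Line 1: ['will', 'tower', 'all'] (min_width=14, slack=1)
Line 2: ['white', 'milk', 'is'] (min_width=13, slack=2)
Line 3: ['how', 'curtain', 'and'] (min_width=15, slack=0)
Line 4: ['calendar', 'music'] (min_width=14, slack=1)
Line 5: ['low', 'chemistry'] (min_width=13, slack=2)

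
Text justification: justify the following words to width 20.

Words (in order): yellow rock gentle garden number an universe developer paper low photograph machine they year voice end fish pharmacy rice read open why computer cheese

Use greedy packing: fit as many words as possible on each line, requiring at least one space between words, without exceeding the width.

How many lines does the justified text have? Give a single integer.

Answer: 9

Derivation:
Line 1: ['yellow', 'rock', 'gentle'] (min_width=18, slack=2)
Line 2: ['garden', 'number', 'an'] (min_width=16, slack=4)
Line 3: ['universe', 'developer'] (min_width=18, slack=2)
Line 4: ['paper', 'low', 'photograph'] (min_width=20, slack=0)
Line 5: ['machine', 'they', 'year'] (min_width=17, slack=3)
Line 6: ['voice', 'end', 'fish'] (min_width=14, slack=6)
Line 7: ['pharmacy', 'rice', 'read'] (min_width=18, slack=2)
Line 8: ['open', 'why', 'computer'] (min_width=17, slack=3)
Line 9: ['cheese'] (min_width=6, slack=14)
Total lines: 9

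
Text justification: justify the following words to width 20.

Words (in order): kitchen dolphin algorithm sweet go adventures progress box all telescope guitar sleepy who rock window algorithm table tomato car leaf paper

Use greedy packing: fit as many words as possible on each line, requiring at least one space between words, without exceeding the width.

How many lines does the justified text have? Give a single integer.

Answer: 9

Derivation:
Line 1: ['kitchen', 'dolphin'] (min_width=15, slack=5)
Line 2: ['algorithm', 'sweet', 'go'] (min_width=18, slack=2)
Line 3: ['adventures', 'progress'] (min_width=19, slack=1)
Line 4: ['box', 'all', 'telescope'] (min_width=17, slack=3)
Line 5: ['guitar', 'sleepy', 'who'] (min_width=17, slack=3)
Line 6: ['rock', 'window'] (min_width=11, slack=9)
Line 7: ['algorithm', 'table'] (min_width=15, slack=5)
Line 8: ['tomato', 'car', 'leaf'] (min_width=15, slack=5)
Line 9: ['paper'] (min_width=5, slack=15)
Total lines: 9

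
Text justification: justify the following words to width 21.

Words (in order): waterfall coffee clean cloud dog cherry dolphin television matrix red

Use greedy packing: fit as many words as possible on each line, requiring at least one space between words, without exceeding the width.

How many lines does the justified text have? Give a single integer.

Answer: 4

Derivation:
Line 1: ['waterfall', 'coffee'] (min_width=16, slack=5)
Line 2: ['clean', 'cloud', 'dog'] (min_width=15, slack=6)
Line 3: ['cherry', 'dolphin'] (min_width=14, slack=7)
Line 4: ['television', 'matrix', 'red'] (min_width=21, slack=0)
Total lines: 4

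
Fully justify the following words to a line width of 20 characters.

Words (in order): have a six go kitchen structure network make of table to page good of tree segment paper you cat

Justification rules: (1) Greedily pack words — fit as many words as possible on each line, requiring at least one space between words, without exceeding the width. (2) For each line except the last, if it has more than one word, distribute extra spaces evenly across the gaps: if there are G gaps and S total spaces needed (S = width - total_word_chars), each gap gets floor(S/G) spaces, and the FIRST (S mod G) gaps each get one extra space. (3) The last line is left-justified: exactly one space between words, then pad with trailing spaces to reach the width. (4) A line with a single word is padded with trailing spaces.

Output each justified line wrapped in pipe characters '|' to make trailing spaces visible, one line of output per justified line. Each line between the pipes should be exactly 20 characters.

Line 1: ['have', 'a', 'six', 'go'] (min_width=13, slack=7)
Line 2: ['kitchen', 'structure'] (min_width=17, slack=3)
Line 3: ['network', 'make', 'of'] (min_width=15, slack=5)
Line 4: ['table', 'to', 'page', 'good'] (min_width=18, slack=2)
Line 5: ['of', 'tree', 'segment'] (min_width=15, slack=5)
Line 6: ['paper', 'you', 'cat'] (min_width=13, slack=7)

Answer: |have    a   six   go|
|kitchen    structure|
|network    make   of|
|table  to  page good|
|of    tree   segment|
|paper you cat       |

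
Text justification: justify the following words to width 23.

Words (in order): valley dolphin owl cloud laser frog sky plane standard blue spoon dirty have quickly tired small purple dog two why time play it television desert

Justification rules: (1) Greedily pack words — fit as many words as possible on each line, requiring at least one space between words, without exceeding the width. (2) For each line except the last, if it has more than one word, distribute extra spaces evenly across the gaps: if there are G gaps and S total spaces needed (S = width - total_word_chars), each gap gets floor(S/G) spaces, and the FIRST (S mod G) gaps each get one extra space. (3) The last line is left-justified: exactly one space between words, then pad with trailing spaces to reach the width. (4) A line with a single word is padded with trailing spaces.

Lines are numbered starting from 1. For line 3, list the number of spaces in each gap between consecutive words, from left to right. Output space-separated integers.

Line 1: ['valley', 'dolphin', 'owl'] (min_width=18, slack=5)
Line 2: ['cloud', 'laser', 'frog', 'sky'] (min_width=20, slack=3)
Line 3: ['plane', 'standard', 'blue'] (min_width=19, slack=4)
Line 4: ['spoon', 'dirty', 'have'] (min_width=16, slack=7)
Line 5: ['quickly', 'tired', 'small'] (min_width=19, slack=4)
Line 6: ['purple', 'dog', 'two', 'why', 'time'] (min_width=23, slack=0)
Line 7: ['play', 'it', 'television'] (min_width=18, slack=5)
Line 8: ['desert'] (min_width=6, slack=17)

Answer: 3 3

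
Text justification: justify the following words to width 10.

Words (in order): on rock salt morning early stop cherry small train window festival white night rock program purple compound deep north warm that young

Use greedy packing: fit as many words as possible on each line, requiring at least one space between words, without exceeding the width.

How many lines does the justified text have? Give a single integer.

Answer: 17

Derivation:
Line 1: ['on', 'rock'] (min_width=7, slack=3)
Line 2: ['salt'] (min_width=4, slack=6)
Line 3: ['morning'] (min_width=7, slack=3)
Line 4: ['early', 'stop'] (min_width=10, slack=0)
Line 5: ['cherry'] (min_width=6, slack=4)
Line 6: ['small'] (min_width=5, slack=5)
Line 7: ['train'] (min_width=5, slack=5)
Line 8: ['window'] (min_width=6, slack=4)
Line 9: ['festival'] (min_width=8, slack=2)
Line 10: ['white'] (min_width=5, slack=5)
Line 11: ['night', 'rock'] (min_width=10, slack=0)
Line 12: ['program'] (min_width=7, slack=3)
Line 13: ['purple'] (min_width=6, slack=4)
Line 14: ['compound'] (min_width=8, slack=2)
Line 15: ['deep', 'north'] (min_width=10, slack=0)
Line 16: ['warm', 'that'] (min_width=9, slack=1)
Line 17: ['young'] (min_width=5, slack=5)
Total lines: 17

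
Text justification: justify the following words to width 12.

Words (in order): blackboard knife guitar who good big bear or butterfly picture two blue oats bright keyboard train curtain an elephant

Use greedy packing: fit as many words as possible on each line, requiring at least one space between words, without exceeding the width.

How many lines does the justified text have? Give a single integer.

Answer: 12

Derivation:
Line 1: ['blackboard'] (min_width=10, slack=2)
Line 2: ['knife', 'guitar'] (min_width=12, slack=0)
Line 3: ['who', 'good', 'big'] (min_width=12, slack=0)
Line 4: ['bear', 'or'] (min_width=7, slack=5)
Line 5: ['butterfly'] (min_width=9, slack=3)
Line 6: ['picture', 'two'] (min_width=11, slack=1)
Line 7: ['blue', 'oats'] (min_width=9, slack=3)
Line 8: ['bright'] (min_width=6, slack=6)
Line 9: ['keyboard'] (min_width=8, slack=4)
Line 10: ['train'] (min_width=5, slack=7)
Line 11: ['curtain', 'an'] (min_width=10, slack=2)
Line 12: ['elephant'] (min_width=8, slack=4)
Total lines: 12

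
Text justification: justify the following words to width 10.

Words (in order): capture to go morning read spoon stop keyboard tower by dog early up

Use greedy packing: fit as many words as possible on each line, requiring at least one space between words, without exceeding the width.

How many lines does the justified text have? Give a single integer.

Line 1: ['capture', 'to'] (min_width=10, slack=0)
Line 2: ['go', 'morning'] (min_width=10, slack=0)
Line 3: ['read', 'spoon'] (min_width=10, slack=0)
Line 4: ['stop'] (min_width=4, slack=6)
Line 5: ['keyboard'] (min_width=8, slack=2)
Line 6: ['tower', 'by'] (min_width=8, slack=2)
Line 7: ['dog', 'early'] (min_width=9, slack=1)
Line 8: ['up'] (min_width=2, slack=8)
Total lines: 8

Answer: 8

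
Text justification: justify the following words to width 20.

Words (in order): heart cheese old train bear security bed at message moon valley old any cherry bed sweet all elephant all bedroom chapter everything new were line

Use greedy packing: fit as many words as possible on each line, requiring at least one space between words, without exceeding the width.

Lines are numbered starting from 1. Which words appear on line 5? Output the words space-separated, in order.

Answer: cherry bed sweet all

Derivation:
Line 1: ['heart', 'cheese', 'old'] (min_width=16, slack=4)
Line 2: ['train', 'bear', 'security'] (min_width=19, slack=1)
Line 3: ['bed', 'at', 'message', 'moon'] (min_width=19, slack=1)
Line 4: ['valley', 'old', 'any'] (min_width=14, slack=6)
Line 5: ['cherry', 'bed', 'sweet', 'all'] (min_width=20, slack=0)
Line 6: ['elephant', 'all', 'bedroom'] (min_width=20, slack=0)
Line 7: ['chapter', 'everything'] (min_width=18, slack=2)
Line 8: ['new', 'were', 'line'] (min_width=13, slack=7)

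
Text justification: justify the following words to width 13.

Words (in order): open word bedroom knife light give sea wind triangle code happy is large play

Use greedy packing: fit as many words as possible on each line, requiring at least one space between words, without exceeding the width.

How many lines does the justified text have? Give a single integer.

Line 1: ['open', 'word'] (min_width=9, slack=4)
Line 2: ['bedroom', 'knife'] (min_width=13, slack=0)
Line 3: ['light', 'give'] (min_width=10, slack=3)
Line 4: ['sea', 'wind'] (min_width=8, slack=5)
Line 5: ['triangle', 'code'] (min_width=13, slack=0)
Line 6: ['happy', 'is'] (min_width=8, slack=5)
Line 7: ['large', 'play'] (min_width=10, slack=3)
Total lines: 7

Answer: 7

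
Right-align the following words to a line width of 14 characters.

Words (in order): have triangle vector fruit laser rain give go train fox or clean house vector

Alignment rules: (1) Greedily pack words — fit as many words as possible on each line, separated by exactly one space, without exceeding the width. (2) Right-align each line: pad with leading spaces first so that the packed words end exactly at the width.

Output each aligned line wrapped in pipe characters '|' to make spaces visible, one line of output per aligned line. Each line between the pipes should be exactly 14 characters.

Line 1: ['have', 'triangle'] (min_width=13, slack=1)
Line 2: ['vector', 'fruit'] (min_width=12, slack=2)
Line 3: ['laser', 'rain'] (min_width=10, slack=4)
Line 4: ['give', 'go', 'train'] (min_width=13, slack=1)
Line 5: ['fox', 'or', 'clean'] (min_width=12, slack=2)
Line 6: ['house', 'vector'] (min_width=12, slack=2)

Answer: | have triangle|
|  vector fruit|
|    laser rain|
| give go train|
|  fox or clean|
|  house vector|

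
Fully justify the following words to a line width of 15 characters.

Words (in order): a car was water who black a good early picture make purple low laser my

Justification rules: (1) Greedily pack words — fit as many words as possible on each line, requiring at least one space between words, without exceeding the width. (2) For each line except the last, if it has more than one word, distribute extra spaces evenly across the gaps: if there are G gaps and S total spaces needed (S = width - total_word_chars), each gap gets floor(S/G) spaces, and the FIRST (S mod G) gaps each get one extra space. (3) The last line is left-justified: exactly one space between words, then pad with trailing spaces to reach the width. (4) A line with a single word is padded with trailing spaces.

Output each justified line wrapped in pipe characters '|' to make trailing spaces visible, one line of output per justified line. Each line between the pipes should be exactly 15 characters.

Answer: |a car was water|
|who   black   a|
|good      early|
|picture    make|
|purple      low|
|laser my       |

Derivation:
Line 1: ['a', 'car', 'was', 'water'] (min_width=15, slack=0)
Line 2: ['who', 'black', 'a'] (min_width=11, slack=4)
Line 3: ['good', 'early'] (min_width=10, slack=5)
Line 4: ['picture', 'make'] (min_width=12, slack=3)
Line 5: ['purple', 'low'] (min_width=10, slack=5)
Line 6: ['laser', 'my'] (min_width=8, slack=7)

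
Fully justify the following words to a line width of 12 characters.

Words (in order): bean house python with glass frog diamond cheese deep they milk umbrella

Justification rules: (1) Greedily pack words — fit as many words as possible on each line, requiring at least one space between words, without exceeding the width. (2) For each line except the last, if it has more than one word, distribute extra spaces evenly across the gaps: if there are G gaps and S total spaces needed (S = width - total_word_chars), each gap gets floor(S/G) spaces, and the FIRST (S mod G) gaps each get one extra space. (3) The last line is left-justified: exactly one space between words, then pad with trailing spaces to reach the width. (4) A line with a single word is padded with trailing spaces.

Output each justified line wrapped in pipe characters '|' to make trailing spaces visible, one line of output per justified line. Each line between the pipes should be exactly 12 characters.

Answer: |bean   house|
|python  with|
|glass   frog|
|diamond     |
|cheese  deep|
|they    milk|
|umbrella    |

Derivation:
Line 1: ['bean', 'house'] (min_width=10, slack=2)
Line 2: ['python', 'with'] (min_width=11, slack=1)
Line 3: ['glass', 'frog'] (min_width=10, slack=2)
Line 4: ['diamond'] (min_width=7, slack=5)
Line 5: ['cheese', 'deep'] (min_width=11, slack=1)
Line 6: ['they', 'milk'] (min_width=9, slack=3)
Line 7: ['umbrella'] (min_width=8, slack=4)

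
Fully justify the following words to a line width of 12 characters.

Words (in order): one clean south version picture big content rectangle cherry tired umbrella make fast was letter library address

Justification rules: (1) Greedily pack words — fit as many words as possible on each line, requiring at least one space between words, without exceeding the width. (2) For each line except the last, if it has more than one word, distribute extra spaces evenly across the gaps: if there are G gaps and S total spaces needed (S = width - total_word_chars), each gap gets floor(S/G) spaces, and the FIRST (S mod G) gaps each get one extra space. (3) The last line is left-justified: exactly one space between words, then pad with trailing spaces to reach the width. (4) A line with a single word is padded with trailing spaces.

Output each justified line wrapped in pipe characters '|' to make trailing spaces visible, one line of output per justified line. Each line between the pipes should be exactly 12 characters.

Line 1: ['one', 'clean'] (min_width=9, slack=3)
Line 2: ['south'] (min_width=5, slack=7)
Line 3: ['version'] (min_width=7, slack=5)
Line 4: ['picture', 'big'] (min_width=11, slack=1)
Line 5: ['content'] (min_width=7, slack=5)
Line 6: ['rectangle'] (min_width=9, slack=3)
Line 7: ['cherry', 'tired'] (min_width=12, slack=0)
Line 8: ['umbrella'] (min_width=8, slack=4)
Line 9: ['make', 'fast'] (min_width=9, slack=3)
Line 10: ['was', 'letter'] (min_width=10, slack=2)
Line 11: ['library'] (min_width=7, slack=5)
Line 12: ['address'] (min_width=7, slack=5)

Answer: |one    clean|
|south       |
|version     |
|picture  big|
|content     |
|rectangle   |
|cherry tired|
|umbrella    |
|make    fast|
|was   letter|
|library     |
|address     |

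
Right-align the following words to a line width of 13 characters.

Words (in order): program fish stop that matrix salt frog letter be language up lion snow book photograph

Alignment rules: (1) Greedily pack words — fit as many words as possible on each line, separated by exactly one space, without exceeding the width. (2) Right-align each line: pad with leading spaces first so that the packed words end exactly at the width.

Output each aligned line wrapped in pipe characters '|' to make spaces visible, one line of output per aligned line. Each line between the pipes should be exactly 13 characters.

Answer: | program fish|
|    stop that|
|  matrix salt|
|  frog letter|
|  be language|
| up lion snow|
|         book|
|   photograph|

Derivation:
Line 1: ['program', 'fish'] (min_width=12, slack=1)
Line 2: ['stop', 'that'] (min_width=9, slack=4)
Line 3: ['matrix', 'salt'] (min_width=11, slack=2)
Line 4: ['frog', 'letter'] (min_width=11, slack=2)
Line 5: ['be', 'language'] (min_width=11, slack=2)
Line 6: ['up', 'lion', 'snow'] (min_width=12, slack=1)
Line 7: ['book'] (min_width=4, slack=9)
Line 8: ['photograph'] (min_width=10, slack=3)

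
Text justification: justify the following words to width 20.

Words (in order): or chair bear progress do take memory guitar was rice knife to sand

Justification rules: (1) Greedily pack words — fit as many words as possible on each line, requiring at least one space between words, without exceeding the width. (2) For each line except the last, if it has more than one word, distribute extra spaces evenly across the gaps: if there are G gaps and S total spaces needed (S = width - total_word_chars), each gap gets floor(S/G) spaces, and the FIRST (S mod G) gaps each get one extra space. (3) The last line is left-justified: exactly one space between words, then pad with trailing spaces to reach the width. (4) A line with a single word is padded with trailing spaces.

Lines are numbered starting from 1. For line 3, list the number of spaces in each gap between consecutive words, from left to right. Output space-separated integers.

Answer: 3 2

Derivation:
Line 1: ['or', 'chair', 'bear'] (min_width=13, slack=7)
Line 2: ['progress', 'do', 'take'] (min_width=16, slack=4)
Line 3: ['memory', 'guitar', 'was'] (min_width=17, slack=3)
Line 4: ['rice', 'knife', 'to', 'sand'] (min_width=18, slack=2)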